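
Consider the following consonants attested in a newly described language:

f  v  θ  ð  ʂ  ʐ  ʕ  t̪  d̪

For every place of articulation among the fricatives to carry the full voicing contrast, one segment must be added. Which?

place of articulation  voiceless  voiced  
labiodental       f         v       
dental            θ         ð       
retroflex         ʂ         ʐ       
pharyngeal        —         ʕ       
The pharyngeal row has no voiceless member, so the gap is the voiceless pharyngeal fricative /ħ/.

/ħ/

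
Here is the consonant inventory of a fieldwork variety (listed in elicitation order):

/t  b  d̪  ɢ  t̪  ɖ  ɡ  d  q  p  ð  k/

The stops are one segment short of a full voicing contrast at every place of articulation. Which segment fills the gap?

Voiceless: /p/ (bilabial), /t̪/ (dental), /t/ (alveolar), /k/ (velar), /q/ (uvular).
Voiced: /b/ (bilabial), /d̪/ (dental), /d/ (alveolar), /ɖ/ (retroflex), /ɡ/ (velar), /ɢ/ (uvular).
The retroflex row has no voiceless member, so the gap is the voiceless retroflex stop /ʈ/.

/ʈ/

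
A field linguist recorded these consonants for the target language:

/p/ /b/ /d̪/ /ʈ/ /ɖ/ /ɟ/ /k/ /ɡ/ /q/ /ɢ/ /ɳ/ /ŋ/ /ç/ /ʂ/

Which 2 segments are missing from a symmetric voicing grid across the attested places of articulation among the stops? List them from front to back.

/t̪/, /c/

bilabial: voiceless /p/, voiced /b/.
dental: voiceless —, voiced /d̪/.
retroflex: voiceless /ʈ/, voiced /ɖ/.
palatal: voiceless —, voiced /ɟ/.
velar: voiceless /k/, voiced /ɡ/.
uvular: voiceless /q/, voiced /ɢ/.
Gaps, from front to back: dental lacks voiceless (/t̪/); palatal lacks voiceless (/c/).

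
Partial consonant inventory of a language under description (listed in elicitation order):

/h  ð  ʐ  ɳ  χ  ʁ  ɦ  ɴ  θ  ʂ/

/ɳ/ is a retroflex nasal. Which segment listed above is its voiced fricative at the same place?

/ʐ/

The voiced fricative at the same place is a voiced retroflex fricative — in this inventory, /ʐ/.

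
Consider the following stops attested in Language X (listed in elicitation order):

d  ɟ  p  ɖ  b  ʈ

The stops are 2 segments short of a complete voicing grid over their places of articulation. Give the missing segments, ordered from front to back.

/t/, /c/

bilabial: voiceless /p/, voiced /b/.
alveolar: voiceless —, voiced /d/.
retroflex: voiceless /ʈ/, voiced /ɖ/.
palatal: voiceless —, voiced /ɟ/.
Gaps, from front to back: alveolar lacks voiceless (/t/); palatal lacks voiceless (/c/).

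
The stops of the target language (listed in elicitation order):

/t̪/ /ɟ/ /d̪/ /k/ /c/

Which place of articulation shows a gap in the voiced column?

dental: voiceless /t̪/, voiced /d̪/.
palatal: voiceless /c/, voiced /ɟ/.
velar: voiceless /k/, voiced —.
Every place of articulation has a voiced member except velar, where /ɡ/ would be expected.

velar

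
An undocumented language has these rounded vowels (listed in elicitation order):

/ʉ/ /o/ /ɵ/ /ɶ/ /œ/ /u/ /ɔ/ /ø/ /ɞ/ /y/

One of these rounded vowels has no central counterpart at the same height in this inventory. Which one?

/ɶ/

High: /y/ ~ /ʉ/ ~ /u/
High-mid: /ø/ ~ /ɵ/ ~ /o/
Low-mid: /œ/ ~ /ɞ/ ~ /ɔ/
Low: only /ɶ/ (front); no central partner.
So /ɶ/ is the unpaired segment.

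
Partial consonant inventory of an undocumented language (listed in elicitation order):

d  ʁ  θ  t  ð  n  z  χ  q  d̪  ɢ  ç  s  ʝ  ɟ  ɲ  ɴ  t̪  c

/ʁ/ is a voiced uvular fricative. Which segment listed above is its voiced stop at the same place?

/ɢ/

The voiced stop at the same place is a voiced uvular stop — in this inventory, /ɢ/.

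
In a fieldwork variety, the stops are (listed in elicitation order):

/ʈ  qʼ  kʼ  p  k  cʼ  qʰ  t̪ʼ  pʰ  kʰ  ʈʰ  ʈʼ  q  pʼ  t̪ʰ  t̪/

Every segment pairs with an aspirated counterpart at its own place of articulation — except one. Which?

/cʼ/

Bilabial: /p/ ~ /pʰ/ ~ /pʼ/
Dental: /t̪/ ~ /t̪ʰ/ ~ /t̪ʼ/
Retroflex: /ʈ/ ~ /ʈʰ/ ~ /ʈʼ/
Velar: /k/ ~ /kʰ/ ~ /kʼ/
Uvular: /q/ ~ /qʰ/ ~ /qʼ/
Palatal: only /cʼ/ (ejective); no aspirated partner.
So /cʼ/ is the unpaired segment.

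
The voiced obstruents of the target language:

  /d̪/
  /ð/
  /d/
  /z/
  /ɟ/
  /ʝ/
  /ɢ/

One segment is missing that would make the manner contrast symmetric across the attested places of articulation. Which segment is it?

/ʁ/

dental: stop /d̪/, fricative /ð/.
alveolar: stop /d/, fricative /z/.
palatal: stop /ɟ/, fricative /ʝ/.
uvular: stop /ɢ/, fricative —.
The uvular row has no fricative member, so the gap is the uvular fricative /ʁ/.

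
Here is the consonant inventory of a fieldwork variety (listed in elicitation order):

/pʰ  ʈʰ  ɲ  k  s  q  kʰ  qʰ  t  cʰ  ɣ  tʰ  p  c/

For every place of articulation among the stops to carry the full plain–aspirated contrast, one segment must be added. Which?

/ʈ/

Plain: /p/ (bilabial), /t/ (alveolar), /c/ (palatal), /k/ (velar), /q/ (uvular).
Aspirated: /pʰ/ (bilabial), /tʰ/ (alveolar), /ʈʰ/ (retroflex), /cʰ/ (palatal), /kʰ/ (velar), /qʰ/ (uvular).
The retroflex row has no plain member, so the gap is the plain retroflex stop /ʈ/.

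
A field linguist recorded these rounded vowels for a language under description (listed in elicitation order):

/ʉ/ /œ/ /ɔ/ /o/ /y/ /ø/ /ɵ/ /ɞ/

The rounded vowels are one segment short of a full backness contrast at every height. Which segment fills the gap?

/u/

high: front /y/, central /ʉ/, back —.
high-mid: front /ø/, central /ɵ/, back /o/.
low-mid: front /œ/, central /ɞ/, back /ɔ/.
The high row has no back member, so the gap is the high back rounded vowel /u/.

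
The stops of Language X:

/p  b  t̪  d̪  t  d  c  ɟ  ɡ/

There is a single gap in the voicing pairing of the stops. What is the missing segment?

bilabial: voiceless /p/, voiced /b/.
dental: voiceless /t̪/, voiced /d̪/.
alveolar: voiceless /t/, voiced /d/.
palatal: voiceless /c/, voiced /ɟ/.
velar: voiceless —, voiced /ɡ/.
The velar row has no voiceless member, so the gap is the voiceless velar stop /k/.

/k/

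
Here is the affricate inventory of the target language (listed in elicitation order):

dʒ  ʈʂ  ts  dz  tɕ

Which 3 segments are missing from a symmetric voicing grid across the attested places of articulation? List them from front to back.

Voiceless: /ts/ (alveolar), /ʈʂ/ (retroflex), /tɕ/ (alveolo-palatal).
Voiced: /dz/ (alveolar), /dʒ/ (postalveolar).
Gaps, from front to back: postalveolar lacks voiceless (/tʃ/); retroflex lacks voiced (/ɖʐ/); alveolo-palatal lacks voiced (/dʑ/).

/tʃ/, /ɖʐ/, /dʑ/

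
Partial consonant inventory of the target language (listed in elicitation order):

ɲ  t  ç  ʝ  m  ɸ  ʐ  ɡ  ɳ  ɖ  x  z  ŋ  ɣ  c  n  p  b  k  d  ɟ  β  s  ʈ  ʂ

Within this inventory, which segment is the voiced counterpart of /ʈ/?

/ɖ/

/ʈ/ is a voiceless retroflex stop.
The voiced counterpart is a voiced retroflex stop — in this inventory, /ɖ/.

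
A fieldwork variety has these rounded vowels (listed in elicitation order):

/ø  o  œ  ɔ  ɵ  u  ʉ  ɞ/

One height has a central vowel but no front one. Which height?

high: front —, central /ʉ/, back /u/.
high-mid: front /ø/, central /ɵ/, back /o/.
low-mid: front /œ/, central /ɞ/, back /ɔ/.
Every height has a front member except high, where /y/ would be expected.

high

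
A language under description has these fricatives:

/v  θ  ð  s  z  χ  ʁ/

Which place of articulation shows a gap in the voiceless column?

Voiceless: /θ/ (dental), /s/ (alveolar), /χ/ (uvular).
Voiced: /v/ (labiodental), /ð/ (dental), /z/ (alveolar), /ʁ/ (uvular).
Every place of articulation has a voiceless member except labiodental, where /f/ would be expected.

labiodental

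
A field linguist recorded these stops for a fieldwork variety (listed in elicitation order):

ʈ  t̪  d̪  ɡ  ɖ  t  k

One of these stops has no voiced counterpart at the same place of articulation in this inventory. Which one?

Dental: /t̪/ ~ /d̪/
Retroflex: /ʈ/ ~ /ɖ/
Velar: /k/ ~ /ɡ/
Alveolar: only /t/ (voiceless); no voiced partner.
So /t/ is the unpaired segment.

/t/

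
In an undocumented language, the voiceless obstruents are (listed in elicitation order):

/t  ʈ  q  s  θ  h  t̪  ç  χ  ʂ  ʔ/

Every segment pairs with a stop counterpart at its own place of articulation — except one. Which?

/ç/

Dental: /t̪/ ~ /θ/
Alveolar: /t/ ~ /s/
Retroflex: /ʈ/ ~ /ʂ/
Uvular: /q/ ~ /χ/
Glottal: /ʔ/ ~ /h/
Palatal: only /ç/ (fricative); no stop partner.
So /ç/ is the unpaired segment.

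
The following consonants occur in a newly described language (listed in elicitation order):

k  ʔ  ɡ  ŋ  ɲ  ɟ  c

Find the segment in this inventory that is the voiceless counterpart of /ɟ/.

/c/

/ɟ/ is a voiced palatal stop.
The voiceless counterpart is a voiceless palatal stop — in this inventory, /c/.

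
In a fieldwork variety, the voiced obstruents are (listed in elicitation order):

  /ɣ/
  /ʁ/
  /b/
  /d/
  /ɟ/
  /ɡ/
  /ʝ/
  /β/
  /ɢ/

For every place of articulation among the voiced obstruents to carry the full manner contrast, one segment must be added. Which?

/z/

place of articulation  stop      fricative
bilabial          b         β       
alveolar          d         —       
palatal           ɟ         ʝ       
velar             ɡ         ɣ       
uvular            ɢ         ʁ       
The alveolar row has no fricative member, so the gap is the alveolar fricative /z/.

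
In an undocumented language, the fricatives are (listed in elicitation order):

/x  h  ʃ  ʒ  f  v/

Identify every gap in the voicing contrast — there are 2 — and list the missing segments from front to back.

/ɣ/, /ɦ/

Voiceless: /f/ (labiodental), /ʃ/ (postalveolar), /x/ (velar), /h/ (glottal).
Voiced: /v/ (labiodental), /ʒ/ (postalveolar).
Gaps, from front to back: velar lacks voiced (/ɣ/); glottal lacks voiced (/ɦ/).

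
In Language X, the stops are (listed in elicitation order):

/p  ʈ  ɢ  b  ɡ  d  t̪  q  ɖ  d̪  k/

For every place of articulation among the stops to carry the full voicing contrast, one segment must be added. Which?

Voiceless: /p/ (bilabial), /t̪/ (dental), /ʈ/ (retroflex), /k/ (velar), /q/ (uvular).
Voiced: /b/ (bilabial), /d̪/ (dental), /d/ (alveolar), /ɖ/ (retroflex), /ɡ/ (velar), /ɢ/ (uvular).
The alveolar row has no voiceless member, so the gap is the voiceless alveolar stop /t/.

/t/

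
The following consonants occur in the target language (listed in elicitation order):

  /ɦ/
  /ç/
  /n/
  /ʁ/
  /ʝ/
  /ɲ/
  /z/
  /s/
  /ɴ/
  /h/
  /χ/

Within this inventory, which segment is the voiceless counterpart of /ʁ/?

/ʁ/ is a voiced uvular fricative.
The voiceless counterpart is a voiceless uvular fricative — in this inventory, /χ/.

/χ/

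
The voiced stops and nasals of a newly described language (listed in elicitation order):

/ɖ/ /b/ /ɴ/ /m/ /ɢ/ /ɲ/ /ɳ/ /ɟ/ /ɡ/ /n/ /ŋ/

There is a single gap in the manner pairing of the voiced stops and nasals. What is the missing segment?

bilabial: oral stop /b/, nasal /m/.
alveolar: oral stop —, nasal /n/.
retroflex: oral stop /ɖ/, nasal /ɳ/.
palatal: oral stop /ɟ/, nasal /ɲ/.
velar: oral stop /ɡ/, nasal /ŋ/.
uvular: oral stop /ɢ/, nasal /ɴ/.
The alveolar row has no oral stop member, so the gap is the alveolar oral stop /d/.

/d/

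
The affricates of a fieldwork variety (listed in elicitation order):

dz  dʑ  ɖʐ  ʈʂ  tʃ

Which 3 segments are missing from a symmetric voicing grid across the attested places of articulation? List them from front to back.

place of articulation  voiceless  voiced  
alveolar          —         dz      
postalveolar      tʃ        —       
retroflex         ʈʂ        ɖʐ      
alveolo-palatal   —         dʑ      
Gaps, from front to back: alveolar lacks voiceless (/ts/); postalveolar lacks voiced (/dʒ/); alveolo-palatal lacks voiceless (/tɕ/).

/ts/, /dʒ/, /tɕ/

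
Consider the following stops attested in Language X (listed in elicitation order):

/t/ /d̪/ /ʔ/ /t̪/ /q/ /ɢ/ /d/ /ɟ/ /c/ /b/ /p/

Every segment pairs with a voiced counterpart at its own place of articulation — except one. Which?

Bilabial: /p/ ~ /b/
Dental: /t̪/ ~ /d̪/
Alveolar: /t/ ~ /d/
Palatal: /c/ ~ /ɟ/
Uvular: /q/ ~ /ɢ/
Glottal: only /ʔ/ (voiceless); no voiced partner.
So /ʔ/ is the unpaired segment.

/ʔ/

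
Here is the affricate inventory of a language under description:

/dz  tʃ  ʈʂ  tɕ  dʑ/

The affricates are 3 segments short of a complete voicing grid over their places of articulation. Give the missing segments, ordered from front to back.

Voiceless: /tʃ/ (postalveolar), /ʈʂ/ (retroflex), /tɕ/ (alveolo-palatal).
Voiced: /dz/ (alveolar), /dʑ/ (alveolo-palatal).
Gaps, from front to back: alveolar lacks voiceless (/ts/); postalveolar lacks voiced (/dʒ/); retroflex lacks voiced (/ɖʐ/).

/ts/, /dʒ/, /ɖʐ/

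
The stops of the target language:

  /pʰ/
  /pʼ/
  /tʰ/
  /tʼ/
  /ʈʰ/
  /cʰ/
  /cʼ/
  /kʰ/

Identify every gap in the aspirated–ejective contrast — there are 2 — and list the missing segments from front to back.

/ʈʼ/, /kʼ/

Aspirated: /pʰ/ (bilabial), /tʰ/ (alveolar), /ʈʰ/ (retroflex), /cʰ/ (palatal), /kʰ/ (velar).
Ejective: /pʼ/ (bilabial), /tʼ/ (alveolar), /cʼ/ (palatal).
Gaps, from front to back: retroflex lacks ejective (/ʈʼ/); velar lacks ejective (/kʼ/).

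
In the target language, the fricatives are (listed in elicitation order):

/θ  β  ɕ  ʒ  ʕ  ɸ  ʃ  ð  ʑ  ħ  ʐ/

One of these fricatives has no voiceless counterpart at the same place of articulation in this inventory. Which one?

Bilabial: /ɸ/ ~ /β/
Dental: /θ/ ~ /ð/
Postalveolar: /ʃ/ ~ /ʒ/
Alveolo-palatal: /ɕ/ ~ /ʑ/
Pharyngeal: /ħ/ ~ /ʕ/
Retroflex: only /ʐ/ (voiced); no voiceless partner.
So /ʐ/ is the unpaired segment.

/ʐ/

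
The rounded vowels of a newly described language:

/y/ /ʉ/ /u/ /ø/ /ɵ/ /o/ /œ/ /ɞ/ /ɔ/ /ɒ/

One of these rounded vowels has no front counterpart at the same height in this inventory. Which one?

High: /y/ ~ /ʉ/ ~ /u/
High-mid: /ø/ ~ /ɵ/ ~ /o/
Low-mid: /œ/ ~ /ɞ/ ~ /ɔ/
Low: only /ɒ/ (back); no front partner.
So /ɒ/ is the unpaired segment.

/ɒ/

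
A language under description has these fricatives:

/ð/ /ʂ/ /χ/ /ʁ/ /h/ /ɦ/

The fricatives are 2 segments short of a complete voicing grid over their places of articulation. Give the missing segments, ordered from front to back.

dental: voiceless —, voiced /ð/.
retroflex: voiceless /ʂ/, voiced —.
uvular: voiceless /χ/, voiced /ʁ/.
glottal: voiceless /h/, voiced /ɦ/.
Gaps, from front to back: dental lacks voiceless (/θ/); retroflex lacks voiced (/ʐ/).

/θ/, /ʐ/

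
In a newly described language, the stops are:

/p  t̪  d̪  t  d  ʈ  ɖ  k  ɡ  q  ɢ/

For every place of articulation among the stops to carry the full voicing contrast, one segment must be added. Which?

place of articulation  voiceless  voiced  
bilabial          p         —       
dental            t̪        d̪      
alveolar          t         d       
retroflex         ʈ         ɖ       
velar             k         ɡ       
uvular            q         ɢ       
The bilabial row has no voiced member, so the gap is the voiced bilabial stop /b/.

/b/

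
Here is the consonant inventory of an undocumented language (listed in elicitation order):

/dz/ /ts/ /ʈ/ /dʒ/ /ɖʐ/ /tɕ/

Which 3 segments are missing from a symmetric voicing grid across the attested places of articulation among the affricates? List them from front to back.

Voiceless: /ts/ (alveolar), /tɕ/ (alveolo-palatal).
Voiced: /dz/ (alveolar), /dʒ/ (postalveolar), /ɖʐ/ (retroflex).
Gaps, from front to back: postalveolar lacks voiceless (/tʃ/); retroflex lacks voiceless (/ʈʂ/); alveolo-palatal lacks voiced (/dʑ/).

/tʃ/, /ʈʂ/, /dʑ/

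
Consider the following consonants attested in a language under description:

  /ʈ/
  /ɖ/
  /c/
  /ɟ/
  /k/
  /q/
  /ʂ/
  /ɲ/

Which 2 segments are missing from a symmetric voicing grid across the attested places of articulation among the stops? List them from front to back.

/ɡ/, /ɢ/

place of articulation  voiceless  voiced  
retroflex         ʈ         ɖ       
palatal           c         ɟ       
velar             k         —       
uvular            q         —       
Gaps, from front to back: velar lacks voiced (/ɡ/); uvular lacks voiced (/ɢ/).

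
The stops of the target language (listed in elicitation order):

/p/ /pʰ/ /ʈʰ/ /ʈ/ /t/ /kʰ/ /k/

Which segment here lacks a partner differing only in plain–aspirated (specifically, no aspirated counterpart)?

/t/

Bilabial: /p/ ~ /pʰ/
Retroflex: /ʈ/ ~ /ʈʰ/
Velar: /k/ ~ /kʰ/
Alveolar: only /t/ (plain); no aspirated partner.
So /t/ is the unpaired segment.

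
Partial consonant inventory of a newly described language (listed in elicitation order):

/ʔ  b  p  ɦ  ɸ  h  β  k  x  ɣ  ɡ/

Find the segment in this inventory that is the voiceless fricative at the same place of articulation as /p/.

/p/ is a voiceless bilabial stop.
The voiceless fricative at the same place is a voiceless bilabial fricative — in this inventory, /ɸ/.

/ɸ/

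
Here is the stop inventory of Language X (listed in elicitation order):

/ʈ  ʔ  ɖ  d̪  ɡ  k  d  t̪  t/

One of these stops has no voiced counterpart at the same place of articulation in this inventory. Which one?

Dental: /t̪/ ~ /d̪/
Alveolar: /t/ ~ /d/
Retroflex: /ʈ/ ~ /ɖ/
Velar: /k/ ~ /ɡ/
Glottal: only /ʔ/ (voiceless); no voiced partner.
So /ʔ/ is the unpaired segment.

/ʔ/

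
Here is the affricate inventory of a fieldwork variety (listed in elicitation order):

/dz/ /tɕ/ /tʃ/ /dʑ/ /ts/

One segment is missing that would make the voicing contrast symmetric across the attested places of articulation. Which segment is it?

Voiceless: /ts/ (alveolar), /tʃ/ (postalveolar), /tɕ/ (alveolo-palatal).
Voiced: /dz/ (alveolar), /dʑ/ (alveolo-palatal).
The postalveolar row has no voiced member, so the gap is the voiced postalveolar affricate /dʒ/.

/dʒ/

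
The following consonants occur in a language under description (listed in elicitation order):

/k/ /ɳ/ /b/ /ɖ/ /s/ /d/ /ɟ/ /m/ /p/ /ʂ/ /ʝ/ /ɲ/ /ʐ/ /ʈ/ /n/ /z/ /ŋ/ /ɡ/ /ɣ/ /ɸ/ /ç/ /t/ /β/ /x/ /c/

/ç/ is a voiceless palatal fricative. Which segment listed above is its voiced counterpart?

The voiced counterpart is a voiced palatal fricative — in this inventory, /ʝ/.

/ʝ/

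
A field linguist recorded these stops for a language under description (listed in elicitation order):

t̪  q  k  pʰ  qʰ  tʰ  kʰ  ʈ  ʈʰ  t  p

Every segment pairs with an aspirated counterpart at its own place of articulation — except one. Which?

/t̪/

Bilabial: /p/ ~ /pʰ/
Alveolar: /t/ ~ /tʰ/
Retroflex: /ʈ/ ~ /ʈʰ/
Velar: /k/ ~ /kʰ/
Uvular: /q/ ~ /qʰ/
Dental: only /t̪/ (plain); no aspirated partner.
So /t̪/ is the unpaired segment.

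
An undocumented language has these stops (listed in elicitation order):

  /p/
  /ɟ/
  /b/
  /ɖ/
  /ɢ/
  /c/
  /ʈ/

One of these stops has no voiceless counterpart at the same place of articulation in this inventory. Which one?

Bilabial: /p/ ~ /b/
Retroflex: /ʈ/ ~ /ɖ/
Palatal: /c/ ~ /ɟ/
Uvular: only /ɢ/ (voiced); no voiceless partner.
So /ɢ/ is the unpaired segment.

/ɢ/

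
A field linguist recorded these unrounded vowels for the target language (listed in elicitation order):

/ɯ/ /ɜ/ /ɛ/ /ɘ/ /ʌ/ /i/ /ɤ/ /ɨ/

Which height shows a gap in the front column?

high-mid

high: front /i/, central /ɨ/, back /ɯ/.
high-mid: front —, central /ɘ/, back /ɤ/.
low-mid: front /ɛ/, central /ɜ/, back /ʌ/.
Every height has a front member except high-mid, where /e/ would be expected.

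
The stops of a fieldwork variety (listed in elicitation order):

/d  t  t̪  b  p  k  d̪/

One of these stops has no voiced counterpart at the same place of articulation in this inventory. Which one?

/k/

Bilabial: /p/ ~ /b/
Dental: /t̪/ ~ /d̪/
Alveolar: /t/ ~ /d/
Velar: only /k/ (voiceless); no voiced partner.
So /k/ is the unpaired segment.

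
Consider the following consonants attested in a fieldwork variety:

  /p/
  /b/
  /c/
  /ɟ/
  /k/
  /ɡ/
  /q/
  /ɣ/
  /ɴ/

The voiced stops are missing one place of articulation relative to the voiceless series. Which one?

place of articulation  voiceless  voiced  
bilabial          p         b       
palatal           c         ɟ       
velar             k         ɡ       
uvular            q         —       
Every place of articulation has a voiced member except uvular, where /ɢ/ would be expected.

uvular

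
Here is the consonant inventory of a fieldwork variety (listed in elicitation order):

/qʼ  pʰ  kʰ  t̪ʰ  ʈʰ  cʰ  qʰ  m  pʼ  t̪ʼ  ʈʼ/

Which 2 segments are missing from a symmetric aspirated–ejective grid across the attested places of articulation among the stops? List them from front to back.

Aspirated: /pʰ/ (bilabial), /t̪ʰ/ (dental), /ʈʰ/ (retroflex), /cʰ/ (palatal), /kʰ/ (velar), /qʰ/ (uvular).
Ejective: /pʼ/ (bilabial), /t̪ʼ/ (dental), /ʈʼ/ (retroflex), /qʼ/ (uvular).
Gaps, from front to back: palatal lacks ejective (/cʼ/); velar lacks ejective (/kʼ/).

/cʼ/, /kʼ/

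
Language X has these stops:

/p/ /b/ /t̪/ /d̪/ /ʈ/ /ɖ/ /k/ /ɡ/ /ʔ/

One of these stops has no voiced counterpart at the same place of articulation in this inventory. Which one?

/ʔ/

Bilabial: /p/ ~ /b/
Dental: /t̪/ ~ /d̪/
Retroflex: /ʈ/ ~ /ɖ/
Velar: /k/ ~ /ɡ/
Glottal: only /ʔ/ (voiceless); no voiced partner.
So /ʔ/ is the unpaired segment.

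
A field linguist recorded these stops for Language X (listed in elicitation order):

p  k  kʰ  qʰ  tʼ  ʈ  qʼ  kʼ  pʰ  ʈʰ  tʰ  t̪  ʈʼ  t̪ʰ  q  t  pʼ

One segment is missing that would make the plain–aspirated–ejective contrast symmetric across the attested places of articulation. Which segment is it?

place of articulation  plain     aspirated  ejective
bilabial          p         pʰ        pʼ      
dental            t̪        t̪ʰ       —       
alveolar          t         tʰ        tʼ      
retroflex         ʈ         ʈʰ        ʈʼ      
velar             k         kʰ        kʼ      
uvular            q         qʰ        qʼ      
The dental row has no ejective member, so the gap is the ejective dental stop /t̪ʼ/.

/t̪ʼ/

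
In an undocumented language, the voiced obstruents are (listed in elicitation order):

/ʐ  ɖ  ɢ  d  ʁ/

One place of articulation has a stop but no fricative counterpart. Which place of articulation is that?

alveolar: stop /d/, fricative —.
retroflex: stop /ɖ/, fricative /ʐ/.
uvular: stop /ɢ/, fricative /ʁ/.
Every place of articulation has a fricative member except alveolar, where /z/ would be expected.

alveolar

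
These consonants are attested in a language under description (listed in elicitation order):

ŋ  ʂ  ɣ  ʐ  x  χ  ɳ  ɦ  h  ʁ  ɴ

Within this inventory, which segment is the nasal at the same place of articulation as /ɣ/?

/ɣ/ is a voiced velar fricative.
The nasal at the same place is a velar nasal — in this inventory, /ŋ/.

/ŋ/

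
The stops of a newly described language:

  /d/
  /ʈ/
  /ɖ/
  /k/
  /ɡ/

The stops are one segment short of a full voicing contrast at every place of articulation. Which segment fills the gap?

Voiceless: /ʈ/ (retroflex), /k/ (velar).
Voiced: /d/ (alveolar), /ɖ/ (retroflex), /ɡ/ (velar).
The alveolar row has no voiceless member, so the gap is the voiceless alveolar stop /t/.

/t/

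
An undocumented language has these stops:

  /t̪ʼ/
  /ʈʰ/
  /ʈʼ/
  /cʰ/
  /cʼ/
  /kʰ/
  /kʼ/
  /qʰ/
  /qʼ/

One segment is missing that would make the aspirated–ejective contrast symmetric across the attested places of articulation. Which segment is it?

/t̪ʰ/

place of articulation  aspirated  ejective
dental            —         t̪ʼ     
retroflex         ʈʰ        ʈʼ      
palatal           cʰ        cʼ      
velar             kʰ        kʼ      
uvular            qʰ        qʼ      
The dental row has no aspirated member, so the gap is the aspirated dental stop /t̪ʰ/.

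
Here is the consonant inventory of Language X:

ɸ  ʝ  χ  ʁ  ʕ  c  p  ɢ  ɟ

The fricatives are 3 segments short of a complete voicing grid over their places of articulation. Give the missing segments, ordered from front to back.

/β/, /ç/, /ħ/

bilabial: voiceless /ɸ/, voiced —.
palatal: voiceless —, voiced /ʝ/.
uvular: voiceless /χ/, voiced /ʁ/.
pharyngeal: voiceless —, voiced /ʕ/.
Gaps, from front to back: bilabial lacks voiced (/β/); palatal lacks voiceless (/ç/); pharyngeal lacks voiceless (/ħ/).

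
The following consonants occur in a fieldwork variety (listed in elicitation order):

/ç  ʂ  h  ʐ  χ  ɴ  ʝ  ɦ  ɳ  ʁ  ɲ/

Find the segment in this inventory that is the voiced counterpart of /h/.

/ɦ/

/h/ is a voiceless glottal fricative.
The voiced counterpart is a voiced glottal fricative — in this inventory, /ɦ/.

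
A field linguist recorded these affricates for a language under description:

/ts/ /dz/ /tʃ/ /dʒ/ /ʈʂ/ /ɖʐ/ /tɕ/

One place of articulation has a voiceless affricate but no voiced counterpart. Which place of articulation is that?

alveolo-palatal

Voiceless: /ts/ (alveolar), /tʃ/ (postalveolar), /ʈʂ/ (retroflex), /tɕ/ (alveolo-palatal).
Voiced: /dz/ (alveolar), /dʒ/ (postalveolar), /ɖʐ/ (retroflex).
Every place of articulation has a voiced member except alveolo-palatal, where /dʑ/ would be expected.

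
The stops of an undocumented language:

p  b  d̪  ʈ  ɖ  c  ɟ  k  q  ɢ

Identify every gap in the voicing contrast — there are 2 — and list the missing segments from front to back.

bilabial: voiceless /p/, voiced /b/.
dental: voiceless —, voiced /d̪/.
retroflex: voiceless /ʈ/, voiced /ɖ/.
palatal: voiceless /c/, voiced /ɟ/.
velar: voiceless /k/, voiced —.
uvular: voiceless /q/, voiced /ɢ/.
Gaps, from front to back: dental lacks voiceless (/t̪/); velar lacks voiced (/ɡ/).

/t̪/, /ɡ/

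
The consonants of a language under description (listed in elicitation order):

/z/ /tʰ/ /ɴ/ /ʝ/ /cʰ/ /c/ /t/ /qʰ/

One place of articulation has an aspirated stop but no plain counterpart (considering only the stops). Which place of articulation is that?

uvular

Plain: /t/ (alveolar), /c/ (palatal).
Aspirated: /tʰ/ (alveolar), /cʰ/ (palatal), /qʰ/ (uvular).
Every place of articulation has a plain member except uvular, where /q/ would be expected.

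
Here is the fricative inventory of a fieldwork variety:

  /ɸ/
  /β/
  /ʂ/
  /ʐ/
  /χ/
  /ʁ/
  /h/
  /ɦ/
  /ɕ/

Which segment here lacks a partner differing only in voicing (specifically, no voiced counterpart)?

Bilabial: /ɸ/ ~ /β/
Retroflex: /ʂ/ ~ /ʐ/
Uvular: /χ/ ~ /ʁ/
Glottal: /h/ ~ /ɦ/
Alveolo-palatal: only /ɕ/ (voiceless); no voiced partner.
So /ɕ/ is the unpaired segment.

/ɕ/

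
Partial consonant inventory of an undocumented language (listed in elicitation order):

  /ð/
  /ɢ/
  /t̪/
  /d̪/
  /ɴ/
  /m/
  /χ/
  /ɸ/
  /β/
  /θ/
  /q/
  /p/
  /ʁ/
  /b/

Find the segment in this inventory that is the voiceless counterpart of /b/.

/p/

/b/ is a voiced bilabial stop.
The voiceless counterpart is a voiceless bilabial stop — in this inventory, /p/.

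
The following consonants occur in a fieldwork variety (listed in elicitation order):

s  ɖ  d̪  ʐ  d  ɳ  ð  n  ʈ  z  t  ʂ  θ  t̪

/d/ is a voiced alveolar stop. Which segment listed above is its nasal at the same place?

/n/

The nasal at the same place is an alveolar nasal — in this inventory, /n/.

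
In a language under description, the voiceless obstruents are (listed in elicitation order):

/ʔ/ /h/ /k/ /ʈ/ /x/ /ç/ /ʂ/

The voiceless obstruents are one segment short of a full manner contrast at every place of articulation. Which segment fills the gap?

/c/

Stop: /ʈ/ (retroflex), /k/ (velar), /ʔ/ (glottal).
Fricative: /ʂ/ (retroflex), /ç/ (palatal), /x/ (velar), /h/ (glottal).
The palatal row has no stop member, so the gap is the palatal stop /c/.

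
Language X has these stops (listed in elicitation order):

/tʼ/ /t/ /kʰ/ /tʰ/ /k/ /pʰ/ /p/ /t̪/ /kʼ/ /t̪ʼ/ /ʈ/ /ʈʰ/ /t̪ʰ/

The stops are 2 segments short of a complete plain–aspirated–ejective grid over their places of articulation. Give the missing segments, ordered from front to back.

/pʼ/, /ʈʼ/

place of articulation  plain     aspirated  ejective
bilabial          p         pʰ        —       
dental            t̪        t̪ʰ       t̪ʼ     
alveolar          t         tʰ        tʼ      
retroflex         ʈ         ʈʰ        —       
velar             k         kʰ        kʼ      
Gaps, from front to back: bilabial lacks ejective (/pʼ/); retroflex lacks ejective (/ʈʼ/).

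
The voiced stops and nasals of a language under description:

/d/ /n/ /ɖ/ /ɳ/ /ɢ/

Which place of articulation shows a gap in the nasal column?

uvular

alveolar: oral stop /d/, nasal /n/.
retroflex: oral stop /ɖ/, nasal /ɳ/.
uvular: oral stop /ɢ/, nasal —.
Every place of articulation has a nasal member except uvular, where /ɴ/ would be expected.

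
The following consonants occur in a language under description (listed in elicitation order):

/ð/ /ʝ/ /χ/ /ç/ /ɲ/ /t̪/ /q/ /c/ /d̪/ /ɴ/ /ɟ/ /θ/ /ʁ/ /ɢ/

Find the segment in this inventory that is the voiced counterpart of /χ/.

/χ/ is a voiceless uvular fricative.
The voiced counterpart is a voiced uvular fricative — in this inventory, /ʁ/.

/ʁ/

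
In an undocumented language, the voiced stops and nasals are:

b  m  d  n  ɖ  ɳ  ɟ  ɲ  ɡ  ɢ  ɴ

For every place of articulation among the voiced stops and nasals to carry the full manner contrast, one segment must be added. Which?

/ŋ/

place of articulation  oral stop  nasal   
bilabial          b         m       
alveolar          d         n       
retroflex         ɖ         ɳ       
palatal           ɟ         ɲ       
velar             ɡ         —       
uvular            ɢ         ɴ       
The velar row has no nasal member, so the gap is the velar nasal /ŋ/.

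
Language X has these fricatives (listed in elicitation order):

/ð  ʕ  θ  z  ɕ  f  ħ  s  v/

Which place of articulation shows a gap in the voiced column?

alveolo-palatal

labiodental: voiceless /f/, voiced /v/.
dental: voiceless /θ/, voiced /ð/.
alveolar: voiceless /s/, voiced /z/.
alveolo-palatal: voiceless /ɕ/, voiced —.
pharyngeal: voiceless /ħ/, voiced /ʕ/.
Every place of articulation has a voiced member except alveolo-palatal, where /ʑ/ would be expected.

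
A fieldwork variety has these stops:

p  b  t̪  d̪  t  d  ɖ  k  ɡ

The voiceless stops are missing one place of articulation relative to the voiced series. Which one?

retroflex

bilabial: voiceless /p/, voiced /b/.
dental: voiceless /t̪/, voiced /d̪/.
alveolar: voiceless /t/, voiced /d/.
retroflex: voiceless —, voiced /ɖ/.
velar: voiceless /k/, voiced /ɡ/.
Every place of articulation has a voiceless member except retroflex, where /ʈ/ would be expected.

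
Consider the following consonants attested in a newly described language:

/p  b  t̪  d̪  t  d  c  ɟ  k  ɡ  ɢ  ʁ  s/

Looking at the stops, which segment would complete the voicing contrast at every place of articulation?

/q/

place of articulation  voiceless  voiced  
bilabial          p         b       
dental            t̪        d̪      
alveolar          t         d       
palatal           c         ɟ       
velar             k         ɡ       
uvular            —         ɢ       
The uvular row has no voiceless member, so the gap is the voiceless uvular stop /q/.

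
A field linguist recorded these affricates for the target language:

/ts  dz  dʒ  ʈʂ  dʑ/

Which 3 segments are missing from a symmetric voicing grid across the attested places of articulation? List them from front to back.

/tʃ/, /ɖʐ/, /tɕ/

place of articulation  voiceless  voiced  
alveolar          ts        dz      
postalveolar      —         dʒ      
retroflex         ʈʂ        —       
alveolo-palatal   —         dʑ      
Gaps, from front to back: postalveolar lacks voiceless (/tʃ/); retroflex lacks voiced (/ɖʐ/); alveolo-palatal lacks voiceless (/tɕ/).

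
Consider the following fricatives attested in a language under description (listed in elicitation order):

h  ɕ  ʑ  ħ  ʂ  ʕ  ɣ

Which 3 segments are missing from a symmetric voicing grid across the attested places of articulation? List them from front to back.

/ʐ/, /x/, /ɦ/

Voiceless: /ʂ/ (retroflex), /ɕ/ (alveolo-palatal), /ħ/ (pharyngeal), /h/ (glottal).
Voiced: /ʑ/ (alveolo-palatal), /ɣ/ (velar), /ʕ/ (pharyngeal).
Gaps, from front to back: retroflex lacks voiced (/ʐ/); velar lacks voiceless (/x/); glottal lacks voiced (/ɦ/).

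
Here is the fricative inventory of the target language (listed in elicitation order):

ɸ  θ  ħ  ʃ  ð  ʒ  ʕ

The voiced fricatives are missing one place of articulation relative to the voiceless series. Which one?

place of articulation  voiceless  voiced  
bilabial          ɸ         —       
dental            θ         ð       
postalveolar      ʃ         ʒ       
pharyngeal        ħ         ʕ       
Every place of articulation has a voiced member except bilabial, where /β/ would be expected.

bilabial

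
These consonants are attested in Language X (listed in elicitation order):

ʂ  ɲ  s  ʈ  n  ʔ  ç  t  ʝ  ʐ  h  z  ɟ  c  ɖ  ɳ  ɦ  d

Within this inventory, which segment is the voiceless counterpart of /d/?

/d/ is a voiced alveolar stop.
The voiceless counterpart is a voiceless alveolar stop — in this inventory, /t/.

/t/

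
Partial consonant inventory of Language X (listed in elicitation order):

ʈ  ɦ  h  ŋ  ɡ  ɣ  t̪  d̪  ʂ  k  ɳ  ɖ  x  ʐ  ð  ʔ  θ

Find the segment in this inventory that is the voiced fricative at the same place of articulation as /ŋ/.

/ŋ/ is a velar nasal.
The voiced fricative at the same place is a voiced velar fricative — in this inventory, /ɣ/.

/ɣ/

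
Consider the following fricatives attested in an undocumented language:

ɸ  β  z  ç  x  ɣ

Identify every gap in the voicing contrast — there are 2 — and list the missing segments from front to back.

/s/, /ʝ/

place of articulation  voiceless  voiced  
bilabial          ɸ         β       
alveolar          —         z       
palatal           ç         —       
velar             x         ɣ       
Gaps, from front to back: alveolar lacks voiceless (/s/); palatal lacks voiced (/ʝ/).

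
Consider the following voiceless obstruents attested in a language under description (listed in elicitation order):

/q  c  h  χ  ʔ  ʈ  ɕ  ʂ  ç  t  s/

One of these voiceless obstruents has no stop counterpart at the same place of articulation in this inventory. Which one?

/ɕ/

Alveolar: /t/ ~ /s/
Retroflex: /ʈ/ ~ /ʂ/
Palatal: /c/ ~ /ç/
Uvular: /q/ ~ /χ/
Glottal: /ʔ/ ~ /h/
Alveolo-palatal: only /ɕ/ (fricative); no stop partner.
So /ɕ/ is the unpaired segment.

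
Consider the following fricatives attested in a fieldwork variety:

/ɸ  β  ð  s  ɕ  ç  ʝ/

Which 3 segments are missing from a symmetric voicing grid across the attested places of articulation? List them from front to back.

Voiceless: /ɸ/ (bilabial), /s/ (alveolar), /ɕ/ (alveolo-palatal), /ç/ (palatal).
Voiced: /β/ (bilabial), /ð/ (dental), /ʝ/ (palatal).
Gaps, from front to back: dental lacks voiceless (/θ/); alveolar lacks voiced (/z/); alveolo-palatal lacks voiced (/ʑ/).

/θ/, /z/, /ʑ/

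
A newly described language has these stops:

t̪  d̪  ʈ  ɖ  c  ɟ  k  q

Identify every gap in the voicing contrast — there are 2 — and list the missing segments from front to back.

/ɡ/, /ɢ/

dental: voiceless /t̪/, voiced /d̪/.
retroflex: voiceless /ʈ/, voiced /ɖ/.
palatal: voiceless /c/, voiced /ɟ/.
velar: voiceless /k/, voiced —.
uvular: voiceless /q/, voiced —.
Gaps, from front to back: velar lacks voiced (/ɡ/); uvular lacks voiced (/ɢ/).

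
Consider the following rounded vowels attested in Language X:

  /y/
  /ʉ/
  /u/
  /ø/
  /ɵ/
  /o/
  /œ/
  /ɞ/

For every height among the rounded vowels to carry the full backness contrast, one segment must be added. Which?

Front: /y/ (high), /ø/ (high-mid), /œ/ (low-mid).
Central: /ʉ/ (high), /ɵ/ (high-mid), /ɞ/ (low-mid).
Back: /u/ (high), /o/ (high-mid).
The low-mid row has no back member, so the gap is the low-mid back rounded vowel /ɔ/.

/ɔ/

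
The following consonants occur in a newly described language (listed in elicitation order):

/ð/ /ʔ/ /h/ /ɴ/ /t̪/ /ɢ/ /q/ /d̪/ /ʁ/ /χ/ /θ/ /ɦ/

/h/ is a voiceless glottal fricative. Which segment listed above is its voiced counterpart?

/ɦ/

The voiced counterpart is a voiced glottal fricative — in this inventory, /ɦ/.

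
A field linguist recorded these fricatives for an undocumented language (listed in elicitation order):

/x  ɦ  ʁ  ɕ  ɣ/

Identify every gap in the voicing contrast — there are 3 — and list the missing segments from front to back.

Voiceless: /ɕ/ (alveolo-palatal), /x/ (velar).
Voiced: /ɣ/ (velar), /ʁ/ (uvular), /ɦ/ (glottal).
Gaps, from front to back: alveolo-palatal lacks voiced (/ʑ/); uvular lacks voiceless (/χ/); glottal lacks voiceless (/h/).

/ʑ/, /χ/, /h/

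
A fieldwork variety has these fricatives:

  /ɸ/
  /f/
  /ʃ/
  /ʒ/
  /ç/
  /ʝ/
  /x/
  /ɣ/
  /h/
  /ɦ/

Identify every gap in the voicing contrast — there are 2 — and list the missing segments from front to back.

/β/, /v/

Voiceless: /ɸ/ (bilabial), /f/ (labiodental), /ʃ/ (postalveolar), /ç/ (palatal), /x/ (velar), /h/ (glottal).
Voiced: /ʒ/ (postalveolar), /ʝ/ (palatal), /ɣ/ (velar), /ɦ/ (glottal).
Gaps, from front to back: bilabial lacks voiced (/β/); labiodental lacks voiced (/v/).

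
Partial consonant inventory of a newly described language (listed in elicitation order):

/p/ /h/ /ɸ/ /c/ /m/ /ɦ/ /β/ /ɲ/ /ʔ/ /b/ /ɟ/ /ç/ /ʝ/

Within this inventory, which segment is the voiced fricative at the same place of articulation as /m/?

/β/

/m/ is a bilabial nasal.
The voiced fricative at the same place is a voiced bilabial fricative — in this inventory, /β/.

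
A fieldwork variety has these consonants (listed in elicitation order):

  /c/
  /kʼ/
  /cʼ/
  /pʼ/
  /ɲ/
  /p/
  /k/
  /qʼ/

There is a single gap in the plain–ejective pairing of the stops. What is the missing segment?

place of articulation  plain     ejective
bilabial          p         pʼ      
palatal           c         cʼ      
velar             k         kʼ      
uvular            —         qʼ      
The uvular row has no plain member, so the gap is the plain uvular stop /q/.

/q/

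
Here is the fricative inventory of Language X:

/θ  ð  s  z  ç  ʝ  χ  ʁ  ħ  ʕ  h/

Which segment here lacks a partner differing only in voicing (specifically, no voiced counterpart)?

Dental: /θ/ ~ /ð/
Alveolar: /s/ ~ /z/
Palatal: /ç/ ~ /ʝ/
Uvular: /χ/ ~ /ʁ/
Pharyngeal: /ħ/ ~ /ʕ/
Glottal: only /h/ (voiceless); no voiced partner.
So /h/ is the unpaired segment.

/h/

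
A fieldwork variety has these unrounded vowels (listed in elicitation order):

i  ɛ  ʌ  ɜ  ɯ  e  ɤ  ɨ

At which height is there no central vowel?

high-mid

height            front     central   back    
high              i         ɨ         ɯ       
high-mid          e         —         ɤ       
low-mid           ɛ         ɜ         ʌ       
Every height has a central member except high-mid, where /ɘ/ would be expected.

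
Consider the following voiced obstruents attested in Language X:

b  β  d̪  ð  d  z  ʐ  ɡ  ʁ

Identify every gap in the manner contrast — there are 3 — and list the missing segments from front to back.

/ɖ/, /ɣ/, /ɢ/

bilabial: stop /b/, fricative /β/.
dental: stop /d̪/, fricative /ð/.
alveolar: stop /d/, fricative /z/.
retroflex: stop —, fricative /ʐ/.
velar: stop /ɡ/, fricative —.
uvular: stop —, fricative /ʁ/.
Gaps, from front to back: retroflex lacks stop (/ɖ/); velar lacks fricative (/ɣ/); uvular lacks stop (/ɢ/).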